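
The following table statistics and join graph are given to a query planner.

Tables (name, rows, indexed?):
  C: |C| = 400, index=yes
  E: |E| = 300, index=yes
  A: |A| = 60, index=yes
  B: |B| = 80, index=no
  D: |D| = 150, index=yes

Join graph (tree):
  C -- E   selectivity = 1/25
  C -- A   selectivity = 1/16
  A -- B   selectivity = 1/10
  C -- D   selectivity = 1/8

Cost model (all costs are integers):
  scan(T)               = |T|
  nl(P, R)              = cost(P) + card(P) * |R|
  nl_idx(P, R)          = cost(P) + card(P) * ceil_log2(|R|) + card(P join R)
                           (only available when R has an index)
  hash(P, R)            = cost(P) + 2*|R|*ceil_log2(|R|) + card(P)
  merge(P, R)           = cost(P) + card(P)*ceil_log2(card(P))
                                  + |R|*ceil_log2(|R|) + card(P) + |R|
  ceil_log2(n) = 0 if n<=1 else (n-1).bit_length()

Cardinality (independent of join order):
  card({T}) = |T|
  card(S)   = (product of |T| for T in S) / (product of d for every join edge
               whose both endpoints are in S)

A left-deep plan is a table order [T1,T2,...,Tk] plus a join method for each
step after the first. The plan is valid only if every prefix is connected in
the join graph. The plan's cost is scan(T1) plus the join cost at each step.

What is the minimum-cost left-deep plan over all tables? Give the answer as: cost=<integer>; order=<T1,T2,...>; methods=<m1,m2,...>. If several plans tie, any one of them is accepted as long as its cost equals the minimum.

Selinger DP (subsets sized 1..n):
  {C}: scan cost=400, card=400
  {E}: scan cost=300, card=300
  {A}: scan cost=60, card=60
  {B}: scan cost=80, card=80
  {D}: scan cost=150, card=150
  {CE}: card=4800; try (E,hash)→6200, (C,merge)→7300, (E,merge)→7400, (C,hash)→7800, (C,nl_idx)→7800, (E,nl_idx)→8800 …(+2); best=6200 via (E,hash)
  {AC}: card=1500; try (A,hash)→1520, (C,nl_idx)→2100, (A,nl_idx)→4300, (C,merge)→4480, (A,merge)→4820, (C,hash)→7320 …(+2); best=1520 via (A,hash)
  {CD}: card=7500; try (D,hash)→3200, (C,merge)→5500, (D,merge)→5750, (C,hash)→7500, (C,nl_idx)→9000, (D,nl_idx)→11100 …(+2); best=3200 via (D,hash)
  {AB}: card=480; try (A,hash)→880, (A,nl_idx)→1040, (B,merge)→1120, (A,merge)→1140, (B,hash)→1240, (B,nl)→4860 …(+1); best=880 via (A,hash)
  {ACE}: card=18000; try (E,hash)→8420, (A,hash)→11720, (E,merge)→22520, (E,nl_idx)→33020, (A,nl_idx)→53000, (A,merge)→73820 …(+2); best=8420 via (E,hash)
  {CDE}: card=90000; try (D,hash)→13400, (E,hash)→16100, (D,merge)→74750, (E,merge)→111200, (D,nl_idx)→134600, (E,nl_idx)→160700 …(+2); best=13400 via (D,hash)
  {ABC}: card=12000; try (B,hash)→4140, (C,hash)→8560, (C,merge)→9680, (C,nl_idx)→17200, (B,merge)→20160, (B,nl)→121520 …(+1); best=4140 via (B,hash)
  {ACD}: card=28125; try (D,hash)→5420, (A,hash)→11420, (D,merge)→20870, (D,nl_idx)→41645, (A,nl_idx)→76325, (A,merge)→108620 …(+2); best=5420 via (D,hash)
  {ABCE}: card=144000; try (E,hash)→21540, (B,hash)→27540, (E,merge)→187140, (E,nl_idx)→256140, (B,merge)→297060, (B,nl)→1448420 …(+1); best=21540 via (E,hash)
  {ACDE}: card=337500; try (D,hash)→28820, (E,hash)→38945, (A,hash)→104120, (D,merge)→297770, (E,merge)→458420, (D,nl_idx)→489920 …(+6); best=28820 via (D,hash)
  {ABCD}: card=225000; try (D,hash)→18540, (B,hash)→34665, (D,merge)→185490, (D,nl_idx)→325140, (B,merge)→456060, (D,nl)→1804140 …(+1); best=18540 via (D,hash)
  {ABCDE}: card=2700000; try (D,hash)→167940, (E,hash)→248940, (B,hash)→367440, (D,merge)→2758890, (D,nl_idx)→3873540, (E,merge)→4296540 …(+5); best=167940 via (D,hash)

cost=167940; order=C,A,B,E,D; methods=hash,hash,hash,hash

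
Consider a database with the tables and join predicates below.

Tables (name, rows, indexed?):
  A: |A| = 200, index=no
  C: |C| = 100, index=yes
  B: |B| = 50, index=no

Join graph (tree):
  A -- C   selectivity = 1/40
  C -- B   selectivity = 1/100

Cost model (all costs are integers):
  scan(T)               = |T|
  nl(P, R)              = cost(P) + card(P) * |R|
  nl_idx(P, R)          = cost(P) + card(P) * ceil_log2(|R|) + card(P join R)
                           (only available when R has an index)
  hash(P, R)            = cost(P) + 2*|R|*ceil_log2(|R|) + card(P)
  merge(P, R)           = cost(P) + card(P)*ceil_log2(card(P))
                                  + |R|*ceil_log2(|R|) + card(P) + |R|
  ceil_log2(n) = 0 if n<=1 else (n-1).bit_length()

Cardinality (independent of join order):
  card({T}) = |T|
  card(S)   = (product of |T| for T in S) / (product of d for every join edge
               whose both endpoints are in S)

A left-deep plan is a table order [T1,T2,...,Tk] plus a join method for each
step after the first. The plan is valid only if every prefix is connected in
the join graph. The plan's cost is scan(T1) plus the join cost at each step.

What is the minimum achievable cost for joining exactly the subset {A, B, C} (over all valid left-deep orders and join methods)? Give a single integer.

Selinger DP over subsets of {A,B,C}:
  {A}: scan cost=200, card=200
  {C}: scan cost=100, card=100
  {B}: scan cost=50, card=50
  {AC}: card=500; try (C,hash)→1800, (C,nl_idx)→2100, (A,merge)→2700, (C,merge)→2800, (A,hash)→3400, (A,nl)→20100 …(+1); best=1800 via (C,hash)
  {BC}: card=50; try (C,nl_idx)→450, (B,hash)→800, (C,merge)→1200, (B,merge)→1250, (C,hash)→1500, (C,nl)→5050 …(+1); best=450 via (C,nl_idx)
  {ABC}: card=250; try (A,merge)→2600, (B,hash)→2900, (A,hash)→3700, (B,merge)→7150, (A,nl)→10450, (B,nl)→26800; best=2600 via (A,merge)

2600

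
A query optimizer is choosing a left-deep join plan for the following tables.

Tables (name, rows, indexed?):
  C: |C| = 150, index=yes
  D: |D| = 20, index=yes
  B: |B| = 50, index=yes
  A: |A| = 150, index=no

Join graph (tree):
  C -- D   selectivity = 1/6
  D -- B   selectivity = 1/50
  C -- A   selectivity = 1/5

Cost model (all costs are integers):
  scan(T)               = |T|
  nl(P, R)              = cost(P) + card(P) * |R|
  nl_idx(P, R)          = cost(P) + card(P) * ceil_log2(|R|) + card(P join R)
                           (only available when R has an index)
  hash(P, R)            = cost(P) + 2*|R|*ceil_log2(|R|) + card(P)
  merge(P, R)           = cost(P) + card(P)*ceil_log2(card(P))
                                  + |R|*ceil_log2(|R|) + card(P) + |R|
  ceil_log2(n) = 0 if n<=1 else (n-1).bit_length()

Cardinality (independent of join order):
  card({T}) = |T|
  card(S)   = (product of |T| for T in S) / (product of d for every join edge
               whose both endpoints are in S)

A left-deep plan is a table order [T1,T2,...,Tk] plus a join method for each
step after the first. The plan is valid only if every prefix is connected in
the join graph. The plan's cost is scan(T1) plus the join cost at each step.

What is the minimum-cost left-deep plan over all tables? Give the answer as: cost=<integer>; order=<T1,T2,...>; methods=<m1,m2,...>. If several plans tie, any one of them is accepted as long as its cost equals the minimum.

cost=3720; order=D,B,C,A; methods=nl_idx,nl_idx,hash

Selinger DP (subsets sized 1..n):
  {C}: scan cost=150, card=150
  {D}: scan cost=20, card=20
  {B}: scan cost=50, card=50
  {A}: scan cost=150, card=150
  {CD}: card=500; try (D,hash)→500, (C,nl_idx)→680, (D,nl_idx)→1400, (C,merge)→1490, (D,merge)→1620, (C,hash)→2440 …(+2); best=500 via (D,hash)
  {AC}: card=4500; try (C,hash)→2700, (A,hash)→2700, (C,merge)→2850, (A,merge)→2850, (C,nl_idx)→5850, (C,nl)→22650 …(+1); best=2700 via (C,hash)
  {BD}: card=20; try (B,nl_idx)→160, (D,hash)→300, (D,nl_idx)→320, (B,merge)→490, (D,merge)→520, (B,hash)→640 …(+2); best=160 via (B,nl_idx)
  {BCD}: card=500; try (C,nl_idx)→820, (B,hash)→1600, (C,merge)→1630, (C,hash)→2580, (C,nl)→3160, (B,nl_idx)→4000 …(+2); best=820 via (C,nl_idx)
  {ACD}: card=15000; try (A,hash)→3400, (A,merge)→6850, (D,hash)→7400, (D,nl_idx)→40200, (D,merge)→65820, (A,nl)→75500 …(+1); best=3400 via (A,hash)
  {ABCD}: card=15000; try (A,hash)→3720, (A,merge)→7170, (B,hash)→19000, (A,nl)→75820, (B,nl_idx)→108400, (B,merge)→228750 …(+1); best=3720 via (A,hash)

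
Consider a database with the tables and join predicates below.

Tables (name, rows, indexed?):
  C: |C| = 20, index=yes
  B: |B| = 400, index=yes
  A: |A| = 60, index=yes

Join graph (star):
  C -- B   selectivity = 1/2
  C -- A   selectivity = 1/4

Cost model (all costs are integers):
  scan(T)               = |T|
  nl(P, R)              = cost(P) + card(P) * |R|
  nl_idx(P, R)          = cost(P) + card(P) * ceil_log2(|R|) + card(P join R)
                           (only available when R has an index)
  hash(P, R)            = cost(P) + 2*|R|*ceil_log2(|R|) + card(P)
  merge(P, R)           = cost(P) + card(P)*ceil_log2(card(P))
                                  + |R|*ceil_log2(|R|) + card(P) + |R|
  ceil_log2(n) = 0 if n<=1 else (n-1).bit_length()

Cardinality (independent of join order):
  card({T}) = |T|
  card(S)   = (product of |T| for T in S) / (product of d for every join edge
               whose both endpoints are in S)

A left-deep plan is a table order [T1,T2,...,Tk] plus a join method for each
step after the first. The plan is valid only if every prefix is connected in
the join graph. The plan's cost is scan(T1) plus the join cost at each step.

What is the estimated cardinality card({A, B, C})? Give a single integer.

Tables in S: A(60), B(400), C(20)
Edges inside S: C-B(d=2), C-A(d=4)
numerator = 60 * 400 * 20 = 480000
denominator = 2 * 4 = 8
card(S) = 480000 / 8 = 60000

60000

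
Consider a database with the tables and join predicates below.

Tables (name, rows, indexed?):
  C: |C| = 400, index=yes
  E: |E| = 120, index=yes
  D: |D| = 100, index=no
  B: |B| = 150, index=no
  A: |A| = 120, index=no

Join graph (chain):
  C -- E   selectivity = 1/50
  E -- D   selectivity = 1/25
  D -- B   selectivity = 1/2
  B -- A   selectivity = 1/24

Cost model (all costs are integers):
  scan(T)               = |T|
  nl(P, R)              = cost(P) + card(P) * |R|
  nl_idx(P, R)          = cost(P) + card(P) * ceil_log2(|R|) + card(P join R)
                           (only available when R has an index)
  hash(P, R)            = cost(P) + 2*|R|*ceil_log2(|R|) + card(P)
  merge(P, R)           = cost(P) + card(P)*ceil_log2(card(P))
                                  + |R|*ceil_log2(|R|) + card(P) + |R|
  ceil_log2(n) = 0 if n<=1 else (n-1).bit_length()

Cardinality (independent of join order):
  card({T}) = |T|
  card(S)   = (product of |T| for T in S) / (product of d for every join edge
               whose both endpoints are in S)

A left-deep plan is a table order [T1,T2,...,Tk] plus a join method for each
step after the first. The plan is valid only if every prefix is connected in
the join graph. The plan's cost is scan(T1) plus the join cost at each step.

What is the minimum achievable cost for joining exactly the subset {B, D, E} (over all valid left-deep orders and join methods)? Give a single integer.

Selinger DP over subsets of {B,D,E}:
  {E}: scan cost=120, card=120
  {D}: scan cost=100, card=100
  {B}: scan cost=150, card=150
  {DE}: card=480; try (E,nl_idx)→1280, (D,hash)→1640, (E,merge)→1860, (E,hash)→1880, (D,merge)→1880, (E,nl)→12100 …(+1); best=1280 via (E,nl_idx)
  {BD}: card=7500; try (D,hash)→1700, (B,merge)→2250, (D,merge)→2300, (B,hash)→2600, (B,nl)→15100, (D,nl)→15150; best=1700 via (D,hash)
  {BDE}: card=36000; try (B,hash)→4160, (B,merge)→7430, (E,hash)→10880, (B,nl)→73280, (E,nl_idx)→90200, (E,merge)→107660 …(+1); best=4160 via (B,hash)

4160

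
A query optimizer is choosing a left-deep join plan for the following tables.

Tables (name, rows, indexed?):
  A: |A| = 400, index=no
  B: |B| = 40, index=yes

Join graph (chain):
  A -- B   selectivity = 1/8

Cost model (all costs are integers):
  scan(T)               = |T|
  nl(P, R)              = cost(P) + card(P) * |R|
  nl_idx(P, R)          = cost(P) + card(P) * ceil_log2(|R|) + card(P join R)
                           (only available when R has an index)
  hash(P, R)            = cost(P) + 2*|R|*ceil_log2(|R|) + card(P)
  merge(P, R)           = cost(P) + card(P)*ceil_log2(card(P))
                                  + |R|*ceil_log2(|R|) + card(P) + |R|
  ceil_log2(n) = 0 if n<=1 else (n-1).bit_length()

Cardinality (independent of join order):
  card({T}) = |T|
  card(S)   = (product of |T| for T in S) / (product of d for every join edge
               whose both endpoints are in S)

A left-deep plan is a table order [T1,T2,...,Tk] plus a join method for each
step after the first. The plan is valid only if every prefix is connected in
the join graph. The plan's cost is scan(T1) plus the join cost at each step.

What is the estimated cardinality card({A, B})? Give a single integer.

Tables in S: A(400), B(40)
Edges inside S: A-B(d=8)
numerator = 400 * 40 = 16000
denominator = 8 = 8
card(S) = 16000 / 8 = 2000

2000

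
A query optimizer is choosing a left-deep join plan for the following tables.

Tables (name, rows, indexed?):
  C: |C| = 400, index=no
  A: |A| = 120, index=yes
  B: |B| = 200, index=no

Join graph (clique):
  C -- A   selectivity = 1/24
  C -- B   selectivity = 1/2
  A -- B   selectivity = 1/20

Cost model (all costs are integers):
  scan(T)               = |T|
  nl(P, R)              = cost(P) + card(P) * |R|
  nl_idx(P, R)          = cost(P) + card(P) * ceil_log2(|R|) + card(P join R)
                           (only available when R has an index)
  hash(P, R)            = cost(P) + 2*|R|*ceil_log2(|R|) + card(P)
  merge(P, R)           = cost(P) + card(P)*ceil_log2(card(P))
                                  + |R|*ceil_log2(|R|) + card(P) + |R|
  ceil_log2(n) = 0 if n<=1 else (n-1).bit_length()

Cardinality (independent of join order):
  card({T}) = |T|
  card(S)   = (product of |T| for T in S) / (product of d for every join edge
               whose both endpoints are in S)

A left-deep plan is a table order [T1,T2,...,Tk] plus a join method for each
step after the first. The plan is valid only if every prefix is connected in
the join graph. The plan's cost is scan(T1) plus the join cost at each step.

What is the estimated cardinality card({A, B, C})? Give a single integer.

Tables in S: A(120), B(200), C(400)
Edges inside S: C-A(d=24), C-B(d=2), A-B(d=20)
numerator = 120 * 200 * 400 = 9600000
denominator = 24 * 2 * 20 = 960
card(S) = 9600000 / 960 = 10000

10000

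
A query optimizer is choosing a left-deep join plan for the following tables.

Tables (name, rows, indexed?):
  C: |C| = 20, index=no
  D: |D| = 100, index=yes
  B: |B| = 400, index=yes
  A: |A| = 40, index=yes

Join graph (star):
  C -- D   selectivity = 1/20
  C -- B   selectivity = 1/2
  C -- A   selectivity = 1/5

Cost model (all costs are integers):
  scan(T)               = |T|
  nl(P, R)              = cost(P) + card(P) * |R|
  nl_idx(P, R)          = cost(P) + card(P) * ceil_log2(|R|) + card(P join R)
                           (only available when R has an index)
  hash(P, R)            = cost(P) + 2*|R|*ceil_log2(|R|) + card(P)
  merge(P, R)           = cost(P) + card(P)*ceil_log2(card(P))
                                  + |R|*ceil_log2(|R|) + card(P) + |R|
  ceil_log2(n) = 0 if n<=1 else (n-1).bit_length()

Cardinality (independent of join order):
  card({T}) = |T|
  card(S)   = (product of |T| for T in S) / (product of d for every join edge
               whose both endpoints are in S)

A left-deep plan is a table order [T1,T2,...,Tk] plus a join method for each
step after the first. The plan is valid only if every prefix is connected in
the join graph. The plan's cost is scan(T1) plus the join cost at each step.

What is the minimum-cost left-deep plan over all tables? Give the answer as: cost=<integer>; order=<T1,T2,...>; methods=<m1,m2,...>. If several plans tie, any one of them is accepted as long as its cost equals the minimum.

Selinger DP (subsets sized 1..n):
  {C}: scan cost=20, card=20
  {D}: scan cost=100, card=100
  {B}: scan cost=400, card=400
  {A}: scan cost=40, card=40
  {CD}: card=100; try (D,nl_idx)→260, (C,hash)→400, (D,merge)→940, (C,merge)→1020, (D,hash)→1440, (D,nl)→2020 …(+1); best=260 via (D,nl_idx)
  {BC}: card=4000; try (C,hash)→1000, (B,merge)→4140, (B,nl_idx)→4200, (C,merge)→4520, (B,hash)→7240, (B,nl)→8020 …(+1); best=1000 via (C,hash)
  {AC}: card=160; try (C,hash)→280, (A,nl_idx)→300, (A,merge)→420, (C,merge)→440, (A,hash)→520, (A,nl)→820 …(+1); best=280 via (C,hash)
  {BCD}: card=20000; try (B,merge)→5060, (D,hash)→6400, (B,hash)→7560, (B,nl_idx)→21160, (B,nl)→40260, (D,nl_idx)→49000 …(+2); best=5060 via (B,merge)
  {ACD}: card=800; try (A,hash)→840, (A,merge)→1340, (A,nl_idx)→1660, (D,hash)→1840, (D,nl_idx)→2200, (D,merge)→2520 …(+2); best=840 via (A,hash)
  {ABC}: card=32000; try (A,hash)→5480, (B,merge)→5720, (B,hash)→7640, (B,nl_idx)→33720, (A,merge)→53280, (A,nl_idx)→57000 …(+2); best=5480 via (A,hash)
  {ABCD}: card=160000; try (B,hash)→8840, (B,merge)→13640, (A,hash)→25540, (D,hash)→38880, (B,nl_idx)→168040, (A,nl_idx)→285060 …(+6); best=8840 via (B,hash)

cost=8840; order=C,D,A,B; methods=nl_idx,hash,hash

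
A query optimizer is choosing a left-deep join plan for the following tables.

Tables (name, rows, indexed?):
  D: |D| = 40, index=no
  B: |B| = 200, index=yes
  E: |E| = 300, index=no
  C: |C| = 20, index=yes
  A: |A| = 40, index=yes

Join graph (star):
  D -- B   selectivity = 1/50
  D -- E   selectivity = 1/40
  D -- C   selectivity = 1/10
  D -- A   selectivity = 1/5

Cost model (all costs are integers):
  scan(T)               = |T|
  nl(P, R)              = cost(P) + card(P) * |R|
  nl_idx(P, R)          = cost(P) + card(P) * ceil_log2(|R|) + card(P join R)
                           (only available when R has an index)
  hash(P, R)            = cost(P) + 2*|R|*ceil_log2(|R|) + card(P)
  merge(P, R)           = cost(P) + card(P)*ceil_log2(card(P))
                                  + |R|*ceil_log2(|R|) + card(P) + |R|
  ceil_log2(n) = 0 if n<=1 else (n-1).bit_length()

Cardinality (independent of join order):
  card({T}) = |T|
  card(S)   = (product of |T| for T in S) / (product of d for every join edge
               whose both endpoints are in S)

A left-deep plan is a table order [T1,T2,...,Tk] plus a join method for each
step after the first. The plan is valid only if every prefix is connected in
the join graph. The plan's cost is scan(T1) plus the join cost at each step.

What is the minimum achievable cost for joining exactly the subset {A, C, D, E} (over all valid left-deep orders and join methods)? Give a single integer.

Selinger DP over subsets of {A,C,D,E}:
  {D}: scan cost=40, card=40
  {E}: scan cost=300, card=300
  {C}: scan cost=20, card=20
  {A}: scan cost=40, card=40
  {DE}: card=300; try (D,hash)→1080, (E,merge)→3320, (D,merge)→3580, (E,hash)→5480, (E,nl)→12040, (D,nl)→12300; best=1080 via (D,hash)
  {CD}: card=80; try (C,hash)→280, (C,nl_idx)→320, (D,merge)→420, (C,merge)→440, (D,hash)→520, (D,nl)→820 …(+1); best=280 via (C,hash)
  {AD}: card=320; try (D,hash)→560, (A,hash)→560, (D,merge)→600, (A,merge)→600, (A,nl_idx)→600, (D,nl)→1640 …(+1); best=560 via (D,hash)
  {CDE}: card=600; try (C,hash)→1580, (C,nl_idx)→3180, (E,merge)→3920, (C,merge)→4200, (E,hash)→5760, (C,nl)→7080 …(+1); best=1580 via (C,hash)
  {ADE}: card=2400; try (A,hash)→1860, (A,merge)→4360, (A,nl_idx)→5280, (E,hash)→6280, (E,merge)→6760, (A,nl)→13080 …(+1); best=1860 via (A,hash)
  {ACD}: card=640; try (A,hash)→840, (C,hash)→1080, (A,merge)→1200, (A,nl_idx)→1400, (C,nl_idx)→2800, (A,nl)→3480 …(+2); best=840 via (A,hash)
  {ACDE}: card=4800; try (A,hash)→2660, (C,hash)→4460, (E,hash)→6880, (A,merge)→8460, (A,nl_idx)→9980, (E,merge)→10880 …(+5); best=2660 via (A,hash)

2660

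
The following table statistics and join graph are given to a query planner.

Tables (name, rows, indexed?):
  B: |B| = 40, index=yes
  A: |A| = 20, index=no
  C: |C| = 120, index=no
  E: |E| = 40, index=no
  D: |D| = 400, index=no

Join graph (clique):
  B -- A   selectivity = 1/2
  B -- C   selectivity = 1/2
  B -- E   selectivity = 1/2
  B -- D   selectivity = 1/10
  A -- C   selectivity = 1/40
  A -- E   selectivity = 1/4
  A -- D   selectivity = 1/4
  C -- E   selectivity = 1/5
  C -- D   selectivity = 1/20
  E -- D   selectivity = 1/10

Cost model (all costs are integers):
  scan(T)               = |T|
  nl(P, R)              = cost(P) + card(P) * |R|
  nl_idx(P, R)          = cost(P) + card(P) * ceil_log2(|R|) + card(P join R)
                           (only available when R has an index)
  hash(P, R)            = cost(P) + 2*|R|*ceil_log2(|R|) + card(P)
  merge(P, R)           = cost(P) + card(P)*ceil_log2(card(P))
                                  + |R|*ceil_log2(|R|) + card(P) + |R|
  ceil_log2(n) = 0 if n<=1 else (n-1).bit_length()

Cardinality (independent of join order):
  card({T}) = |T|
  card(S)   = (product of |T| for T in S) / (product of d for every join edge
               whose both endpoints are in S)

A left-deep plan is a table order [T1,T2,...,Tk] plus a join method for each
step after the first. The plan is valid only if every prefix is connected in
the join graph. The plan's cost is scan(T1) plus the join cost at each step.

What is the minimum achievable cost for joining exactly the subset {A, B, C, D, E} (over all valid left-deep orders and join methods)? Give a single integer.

Selinger DP over subsets of {A,B,C,D,E}:
  {B}: scan cost=40, card=40
  {A}: scan cost=20, card=20
  {C}: scan cost=120, card=120
  {E}: scan cost=40, card=40
  {D}: scan cost=400, card=400
  {AB}: card=400; try (A,hash)→280, (B,merge)→420, (A,merge)→440, (B,hash)→520, (B,nl_idx)→540, (B,nl)→820 …(+1); best=280 via (A,hash)
  {BC}: card=2400; try (B,hash)→720, (C,merge)→1280, (B,merge)→1360, (C,hash)→1760, (B,nl_idx)→3240, (C,nl)→4840 …(+1); best=720 via (B,hash)
  {BE}: card=800; try (E,hash)→560, (B,hash)→560, (E,merge)→600, (B,merge)→600, (B,nl_idx)→1080, (E,nl)→1640 …(+1); best=560 via (E,hash)
  {BD}: card=1600; try (B,hash)→1280, (D,merge)→4320, (B,nl_idx)→4400, (B,merge)→4680, (D,hash)→7280, (D,nl)→16040 …(+1); best=1280 via (B,hash)
  {AC}: card=60; try (A,hash)→440, (C,merge)→1100, (A,merge)→1200, (C,hash)→1720, (C,nl)→2420, (A,nl)→2520; best=440 via (A,hash)
  {AE}: card=200; try (A,hash)→280, (E,merge)→420, (A,merge)→440, (E,hash)→520, (E,nl)→820, (A,nl)→840; best=280 via (A,hash)
  {AD}: card=2000; try (A,hash)→1000, (D,merge)→4140, (A,merge)→4520, (D,hash)→7240, (D,nl)→8020, (A,nl)→8400; best=1000 via (A,hash)
  {CE}: card=960; try (E,hash)→720, (C,merge)→1280, (E,merge)→1360, (C,hash)→1760, (C,nl)→4840, (E,nl)→4920; best=720 via (E,hash)
  {CD}: card=2400; try (C,hash)→2480, (D,merge)→5080, (C,merge)→5360, (D,hash)→7440, (D,nl)→48120, (C,nl)→48400; best=2480 via (C,hash)
  {DE}: card=1600; try (E,hash)→1280, (D,merge)→4320, (E,merge)→4680, (D,hash)→7280, (D,nl)→16040, (E,nl)→16400; best=1280 via (E,hash)
  {ABC}: card=600; try (B,hash)→980, (B,merge)→1140, (B,nl_idx)→1400, (C,hash)→2360, (B,nl)→2840, (A,hash)→3320 …(+4); best=980 via (B,hash)
  {ABE}: card=2000; try (B,hash)→960, (E,hash)→1160, (A,hash)→1560, (B,merge)→2360, (B,nl_idx)→3480, (E,merge)→4560 …(+4); best=960 via (B,hash)
  {ABD}: card=4000; try (A,hash)→3080, (B,hash)→3480, (D,hash)→7880, (D,merge)→8280, (B,nl_idx)→17000, (A,merge)→20600 …(+4); best=3080 via (A,hash)
  {BCE}: card=9600; try (B,hash)→2160, (C,hash)→3040, (E,hash)→3600, (C,merge)→10320, (B,merge)→11560, (B,nl_idx)→16080 …(+4); best=2160 via (B,hash)
  {BCD}: card=4800; try (C,hash)→4560, (B,hash)→5360, (D,hash)→10320, (C,merge)→21440, (B,nl_idx)→21680, (B,merge)→33960 …(+4); best=4560 via (C,hash)
  {BDE}: card=3200; try (E,hash)→3360, (B,hash)→3360, (D,hash)→8560, (D,merge)→13360, (B,nl_idx)→14080, (E,merge)→20760 …(+4); best=3360 via (E,hash)
  {ACE}: card=120; try (E,hash)→980, (E,merge)→1140, (A,hash)→1880, (C,hash)→2160, (E,nl)→2840, (C,merge)→3040 …(+3); best=980 via (E,hash)
  {ACD}: card=300; try (C,hash)→4680, (D,merge)→4860, (A,hash)→5080, (D,hash)→7700, (D,nl)→24440, (C,merge)→25960 …(+3); best=4680 via (C,hash)
  {ADE}: card=2000; try (A,hash)→3080, (E,hash)→3480, (D,merge)→6080, (D,hash)→7680, (A,merge)→20600, (E,merge)→25280 …(+3); best=3080 via (A,hash)
  {CDE}: card=1920; try (C,hash)→4560, (E,hash)→5360, (D,hash)→8880, (D,merge)→15280, (C,merge)→21440, (E,merge)→33960 …(+3); best=4560 via (C,hash)
  {ABCE}: card=600; try (B,hash)→1580, (E,hash)→2060, (B,merge)→2220, (B,nl_idx)→2300, (C,hash)→4640, (B,nl)→5780 …(+7); best=1580 via (B,hash)
  {ABCD}: card=300; try (B,hash)→5460, (B,nl_idx)→6780, (B,merge)→7960, (C,hash)→8760, (D,hash)→8780, (A,hash)→9560 …(+7); best=5460 via (B,hash)
  {ABDE}: card=2000; try (B,hash)→5560, (A,hash)→6760, (E,hash)→7560, (D,hash)→10160, (B,nl_idx)→17080, (B,merge)→27360 …(+7); best=5560 via (B,hash)
  {BCDE}: card=1920; try (B,hash)→6960, (C,hash)→8240, (E,hash)→9840, (B,nl_idx)→18000, (D,hash)→18960, (B,merge)→27880 …(+7); best=6960 via (B,hash)
  {ACDE}: card=60; try (E,hash)→5460, (D,merge)→5940, (A,hash)→6680, (C,hash)→6760, (E,merge)→7960, (D,hash)→8300 …(+6); best=5460 via (E,hash)
  {ABCDE}: card=30; try (B,nl_idx)→5850, (B,hash)→6000, (B,merge)→6160, (E,hash)→6240, (B,nl)→7860, (E,merge)→8740 …(+10); best=5850 via (B,nl_idx)

5850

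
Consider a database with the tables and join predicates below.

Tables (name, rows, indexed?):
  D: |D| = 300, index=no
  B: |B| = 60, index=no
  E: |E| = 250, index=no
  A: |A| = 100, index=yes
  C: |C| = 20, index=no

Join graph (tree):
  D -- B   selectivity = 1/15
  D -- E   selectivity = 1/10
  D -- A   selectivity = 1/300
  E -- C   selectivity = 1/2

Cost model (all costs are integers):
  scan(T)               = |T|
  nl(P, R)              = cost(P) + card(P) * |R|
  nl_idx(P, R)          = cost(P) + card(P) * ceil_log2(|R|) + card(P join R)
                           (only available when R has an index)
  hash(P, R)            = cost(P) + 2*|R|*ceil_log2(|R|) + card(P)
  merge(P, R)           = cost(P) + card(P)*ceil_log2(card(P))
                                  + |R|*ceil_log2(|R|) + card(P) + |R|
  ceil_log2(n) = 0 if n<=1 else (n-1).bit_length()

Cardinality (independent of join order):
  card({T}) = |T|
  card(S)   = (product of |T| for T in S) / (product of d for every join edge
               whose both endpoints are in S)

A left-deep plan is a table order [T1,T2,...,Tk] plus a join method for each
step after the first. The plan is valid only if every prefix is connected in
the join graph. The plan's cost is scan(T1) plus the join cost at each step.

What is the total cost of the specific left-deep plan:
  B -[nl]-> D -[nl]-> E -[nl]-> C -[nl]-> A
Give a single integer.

step 1: scan B: cost=60, card=60
step 2: join D via nl
    card(P join D) = 60*300/(15) = 1200
    cost = 60 + 60*300 = 18060
step 3: join E via nl
    card(P join E) = 1200*250/(10) = 30000
    cost = 18060 + 1200*250 = 318060
step 4: join C via nl
    card(P join C) = 30000*20/(2) = 300000
    cost = 318060 + 30000*20 = 918060
step 5: join A via nl
    card(P join A) = 300000*100/(300) = 100000
    cost = 918060 + 300000*100 = 30918060

30918060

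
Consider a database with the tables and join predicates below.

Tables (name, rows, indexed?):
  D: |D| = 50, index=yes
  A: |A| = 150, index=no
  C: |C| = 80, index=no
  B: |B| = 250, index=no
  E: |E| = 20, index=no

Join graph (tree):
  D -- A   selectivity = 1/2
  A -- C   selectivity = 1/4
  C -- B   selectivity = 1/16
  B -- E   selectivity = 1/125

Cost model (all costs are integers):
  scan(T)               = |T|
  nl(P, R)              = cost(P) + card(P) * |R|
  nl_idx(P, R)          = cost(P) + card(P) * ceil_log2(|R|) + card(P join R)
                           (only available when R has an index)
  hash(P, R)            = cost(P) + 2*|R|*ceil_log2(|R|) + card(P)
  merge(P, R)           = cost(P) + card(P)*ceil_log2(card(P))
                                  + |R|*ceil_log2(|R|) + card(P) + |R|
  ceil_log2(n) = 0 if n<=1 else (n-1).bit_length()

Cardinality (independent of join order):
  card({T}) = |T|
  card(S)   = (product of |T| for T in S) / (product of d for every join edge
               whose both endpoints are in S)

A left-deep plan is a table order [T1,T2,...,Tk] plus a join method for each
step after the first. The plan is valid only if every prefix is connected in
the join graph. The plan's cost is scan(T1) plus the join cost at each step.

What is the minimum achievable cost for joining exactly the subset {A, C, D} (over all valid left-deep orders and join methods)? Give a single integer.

Selinger DP over subsets of {A,C,D}:
  {D}: scan cost=50, card=50
  {A}: scan cost=150, card=150
  {C}: scan cost=80, card=80
  {AD}: card=3750; try (D,hash)→900, (A,merge)→1750, (D,merge)→1850, (A,hash)→2500, (D,nl_idx)→4800, (A,nl)→7550 …(+1); best=900 via (D,hash)
  {AC}: card=3000; try (C,hash)→1420, (A,merge)→2070, (C,merge)→2140, (A,hash)→2560, (A,nl)→12080, (C,nl)→12150; best=1420 via (C,hash)
  {ACD}: card=75000; try (D,hash)→5020, (C,hash)→5770, (D,merge)→40770, (C,merge)→50290, (D,nl_idx)→94420, (D,nl)→151420 …(+1); best=5020 via (D,hash)

5020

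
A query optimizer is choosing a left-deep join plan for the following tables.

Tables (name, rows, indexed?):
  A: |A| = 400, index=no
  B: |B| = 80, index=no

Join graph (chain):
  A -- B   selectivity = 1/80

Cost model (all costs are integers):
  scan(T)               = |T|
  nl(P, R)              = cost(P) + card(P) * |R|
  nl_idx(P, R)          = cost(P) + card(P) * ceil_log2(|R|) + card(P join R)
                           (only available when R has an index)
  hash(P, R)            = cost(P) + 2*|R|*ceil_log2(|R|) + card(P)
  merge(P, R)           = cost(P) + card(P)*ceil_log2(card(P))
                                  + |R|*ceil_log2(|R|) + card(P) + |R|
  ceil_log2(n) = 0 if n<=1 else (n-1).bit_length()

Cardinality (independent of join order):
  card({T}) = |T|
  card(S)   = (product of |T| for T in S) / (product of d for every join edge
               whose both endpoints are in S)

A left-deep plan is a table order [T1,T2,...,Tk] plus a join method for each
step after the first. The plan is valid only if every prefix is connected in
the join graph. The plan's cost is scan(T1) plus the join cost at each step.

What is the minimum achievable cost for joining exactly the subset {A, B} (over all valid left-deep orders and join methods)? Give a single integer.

1920

Selinger DP over subsets of {A,B}:
  {A}: scan cost=400, card=400
  {B}: scan cost=80, card=80
  {AB}: card=400; try (B,hash)→1920, (A,merge)→4720, (B,merge)→5040, (A,hash)→7360, (A,nl)→32080, (B,nl)→32400; best=1920 via (B,hash)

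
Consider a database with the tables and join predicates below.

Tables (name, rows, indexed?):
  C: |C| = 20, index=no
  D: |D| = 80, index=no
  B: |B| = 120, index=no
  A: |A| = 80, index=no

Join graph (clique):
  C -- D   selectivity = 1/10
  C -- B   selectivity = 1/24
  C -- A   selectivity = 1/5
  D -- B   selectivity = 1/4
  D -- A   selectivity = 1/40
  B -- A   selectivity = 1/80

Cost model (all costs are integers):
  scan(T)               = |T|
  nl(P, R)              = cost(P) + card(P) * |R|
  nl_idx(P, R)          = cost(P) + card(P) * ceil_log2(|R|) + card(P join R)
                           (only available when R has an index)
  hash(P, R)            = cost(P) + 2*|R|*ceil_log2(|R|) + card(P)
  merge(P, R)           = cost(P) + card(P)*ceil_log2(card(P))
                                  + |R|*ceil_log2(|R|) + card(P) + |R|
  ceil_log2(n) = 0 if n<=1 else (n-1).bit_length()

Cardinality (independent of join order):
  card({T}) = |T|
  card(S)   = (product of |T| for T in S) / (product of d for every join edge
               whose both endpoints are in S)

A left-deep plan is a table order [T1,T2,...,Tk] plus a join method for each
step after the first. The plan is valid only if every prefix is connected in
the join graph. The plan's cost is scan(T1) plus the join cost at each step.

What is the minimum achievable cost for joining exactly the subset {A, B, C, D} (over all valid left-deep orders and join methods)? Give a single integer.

2420

Selinger DP over subsets of {A,B,C,D}:
  {C}: scan cost=20, card=20
  {D}: scan cost=80, card=80
  {B}: scan cost=120, card=120
  {A}: scan cost=80, card=80
  {CD}: card=160; try (C,hash)→360, (D,merge)→780, (C,merge)→840, (D,hash)→1160, (D,nl)→1620, (C,nl)→1680; best=360 via (C,hash)
  {BC}: card=100; try (C,hash)→440, (B,merge)→1100, (C,merge)→1200, (B,hash)→1720, (B,nl)→2420, (C,nl)→2520; best=440 via (C,hash)
  {AC}: card=320; try (C,hash)→360, (A,merge)→780, (C,merge)→840, (A,hash)→1160, (A,nl)→1620, (C,nl)→1680; best=360 via (C,hash)
  {BD}: card=2400; try (D,hash)→1360, (B,merge)→1680, (D,merge)→1720, (B,hash)→1840, (B,nl)→9680, (D,nl)→9720; best=1360 via (D,hash)
  {AD}: card=160; try (D,hash)→1280, (A,hash)→1280, (D,merge)→1360, (A,merge)→1360, (D,nl)→6480, (A,nl)→6480; best=1280 via (D,hash)
  {AB}: card=120; try (A,hash)→1360, (B,merge)→1680, (A,merge)→1720, (B,hash)→1840, (B,nl)→9680, (A,nl)→9720; best=1360 via (A,hash)
  {BCD}: card=200; try (D,hash)→1660, (D,merge)→1880, (B,hash)→2200, (B,merge)→2760, (C,hash)→3960, (D,nl)→8440 …(+3); best=1660 via (D,hash)
  {ACD}: card=64; try (C,hash)→1640, (A,hash)→1640, (D,hash)→1800, (A,merge)→2440, (C,merge)→2840, (D,merge)→4200 …(+3); best=1640 via (C,hash)
  {ABC}: card=20; try (A,hash)→1660, (C,hash)→1680, (A,merge)→1880, (B,hash)→2360, (C,merge)→2440, (C,nl)→3760 …(+3); best=1660 via (A,hash)
  {ABD}: card=60; try (D,hash)→2600, (D,merge)→2960, (B,hash)→3120, (B,merge)→3680, (A,hash)→4880, (D,nl)→10960 …(+3); best=2600 via (D,hash)
  {ABCD}: card=1; try (D,merge)→2420, (D,hash)→2800, (C,hash)→2860, (A,hash)→2980, (B,merge)→3048, (C,merge)→3140 …(+6); best=2420 via (D,merge)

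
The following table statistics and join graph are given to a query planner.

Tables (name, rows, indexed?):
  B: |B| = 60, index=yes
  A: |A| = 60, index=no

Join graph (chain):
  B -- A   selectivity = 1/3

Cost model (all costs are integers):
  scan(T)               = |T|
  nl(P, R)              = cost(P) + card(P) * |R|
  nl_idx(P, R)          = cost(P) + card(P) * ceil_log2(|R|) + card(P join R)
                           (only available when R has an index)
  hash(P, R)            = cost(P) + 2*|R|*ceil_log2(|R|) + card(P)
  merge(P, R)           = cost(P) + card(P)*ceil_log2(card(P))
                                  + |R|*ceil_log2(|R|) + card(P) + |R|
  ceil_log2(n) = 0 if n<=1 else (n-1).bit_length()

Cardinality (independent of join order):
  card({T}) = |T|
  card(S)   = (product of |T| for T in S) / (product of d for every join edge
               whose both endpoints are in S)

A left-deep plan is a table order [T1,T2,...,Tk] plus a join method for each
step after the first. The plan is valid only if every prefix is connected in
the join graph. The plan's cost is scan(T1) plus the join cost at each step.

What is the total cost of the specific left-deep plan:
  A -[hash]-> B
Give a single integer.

step 1: scan A: cost=60, card=60
step 2: join B via hash
    card(P join B) = 60*60/(3) = 1200
    cost = 60 + 2*60*6 + 60 = 840

840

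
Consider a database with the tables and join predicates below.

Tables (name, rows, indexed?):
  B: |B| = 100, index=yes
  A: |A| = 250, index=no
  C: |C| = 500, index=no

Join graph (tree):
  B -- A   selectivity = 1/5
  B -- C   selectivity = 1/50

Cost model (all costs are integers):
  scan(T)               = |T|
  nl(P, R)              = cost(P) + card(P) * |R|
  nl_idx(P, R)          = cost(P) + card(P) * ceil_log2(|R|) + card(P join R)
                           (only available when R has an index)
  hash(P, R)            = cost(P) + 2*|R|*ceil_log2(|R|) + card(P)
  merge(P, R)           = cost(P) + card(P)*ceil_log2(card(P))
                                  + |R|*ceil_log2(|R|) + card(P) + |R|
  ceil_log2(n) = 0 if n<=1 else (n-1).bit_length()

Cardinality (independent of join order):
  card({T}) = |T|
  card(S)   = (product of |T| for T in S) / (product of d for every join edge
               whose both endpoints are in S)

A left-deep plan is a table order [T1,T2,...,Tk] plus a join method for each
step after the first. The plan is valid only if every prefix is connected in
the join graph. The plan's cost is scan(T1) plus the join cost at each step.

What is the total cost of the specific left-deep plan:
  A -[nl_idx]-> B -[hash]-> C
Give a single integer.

step 1: scan A: cost=250, card=250
step 2: join B via nl_idx
    card(P join B) = 250*100/(5) = 5000
    cost = 250 + 250*7 + 5000 = 7000
step 3: join C via hash
    card(P join C) = 5000*500/(50) = 50000
    cost = 7000 + 2*500*9 + 5000 = 21000

21000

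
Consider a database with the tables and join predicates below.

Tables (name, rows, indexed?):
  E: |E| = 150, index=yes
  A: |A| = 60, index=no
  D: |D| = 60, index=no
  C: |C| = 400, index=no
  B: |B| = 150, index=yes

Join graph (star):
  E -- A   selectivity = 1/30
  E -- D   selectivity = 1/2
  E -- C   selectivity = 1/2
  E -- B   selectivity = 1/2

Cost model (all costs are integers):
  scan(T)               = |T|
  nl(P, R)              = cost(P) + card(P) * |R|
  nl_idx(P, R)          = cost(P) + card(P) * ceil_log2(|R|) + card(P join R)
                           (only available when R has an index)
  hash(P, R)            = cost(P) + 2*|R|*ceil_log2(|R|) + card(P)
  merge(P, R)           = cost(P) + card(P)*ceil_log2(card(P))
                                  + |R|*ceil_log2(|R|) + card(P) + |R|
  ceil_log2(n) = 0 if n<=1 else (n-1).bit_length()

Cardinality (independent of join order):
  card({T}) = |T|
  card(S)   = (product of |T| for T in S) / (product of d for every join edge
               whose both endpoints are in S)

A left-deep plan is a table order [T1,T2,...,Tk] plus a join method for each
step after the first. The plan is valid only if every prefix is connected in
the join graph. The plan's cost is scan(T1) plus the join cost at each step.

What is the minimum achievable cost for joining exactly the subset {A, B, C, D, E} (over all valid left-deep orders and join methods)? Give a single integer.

Selinger DP over subsets of {A,B,C,D,E}:
  {E}: scan cost=150, card=150
  {A}: scan cost=60, card=60
  {D}: scan cost=60, card=60
  {C}: scan cost=400, card=400
  {B}: scan cost=150, card=150
  {AE}: card=300; try (E,nl_idx)→840, (A,hash)→1020, (E,merge)→1830, (A,merge)→1920, (E,hash)→2520, (E,nl)→9060 …(+1); best=840 via (E,nl_idx)
  {DE}: card=4500; try (D,hash)→1020, (E,merge)→1830, (D,merge)→1920, (E,hash)→2520, (E,nl_idx)→5040, (E,nl)→9060 …(+1); best=1020 via (D,hash)
  {CE}: card=30000; try (E,hash)→3200, (C,merge)→5500, (E,merge)→5750, (C,hash)→7500, (E,nl_idx)→33600, (C,nl)→60150 …(+1); best=3200 via (E,hash)
  {BE}: card=11250; try (E,hash)→2700, (B,hash)→2700, (E,merge)→2850, (B,merge)→2850, (E,nl_idx)→12600, (B,nl_idx)→12600 …(+2); best=2700 via (E,hash)
  {ADE}: card=9000; try (D,hash)→1860, (D,merge)→4260, (A,hash)→6240, (D,nl)→18840, (A,merge)→64440, (A,nl)→271020; best=1860 via (D,hash)
  {ACE}: card=60000; try (C,merge)→7840, (C,hash)→8340, (A,hash)→33920, (C,nl)→120840, (A,merge)→483620, (A,nl)→1803200; best=7840 via (C,merge)
  {ABE}: card=22500; try (B,hash)→3540, (B,merge)→5190, (A,hash)→14670, (B,nl_idx)→25740, (B,nl)→45840, (A,merge)→171870 …(+1); best=3540 via (B,hash)
  {CDE}: card=900000; try (C,hash)→12720, (D,hash)→33920, (C,merge)→68020, (D,merge)→483620, (C,nl)→1801020, (D,nl)→1803200; best=12720 via (C,hash)
  {BDE}: card=337500; try (B,hash)→7920, (D,hash)→14670, (B,merge)→65370, (D,merge)→171870, (B,nl_idx)→374520, (B,nl)→676020 …(+1); best=7920 via (B,hash)
  {BCE}: card=2250000; try (C,hash)→21150, (B,hash)→35600, (C,merge)→175450, (B,merge)→484550, (B,nl_idx)→2493200, (C,nl)→4502700 …(+1); best=21150 via (C,hash)
  {ACDE}: card=1800000; try (C,hash)→18060, (D,hash)→68560, (C,merge)→140860, (A,hash)→913440, (D,merge)→1028260, (C,nl)→3601860 …(+3); best=18060 via (C,hash)
  {ABDE}: card=675000; try (B,hash)→13260, (D,hash)→26760, (B,merge)→138210, (A,hash)→346140, (D,merge)→363960, (B,nl_idx)→748860 …(+4); best=13260 via (B,hash)
  {ABCE}: card=4500000; try (C,hash)→33240, (B,hash)→70240, (C,merge)→367540, (B,merge)→1029190, (A,hash)→2271870, (B,nl_idx)→4987840 …(+4); best=33240 via (C,hash)
  {BCDE}: card=67500000; try (C,hash)→352620, (B,hash)→915120, (D,hash)→2271870, (C,merge)→6761920, (B,merge)→18914070, (D,merge)→51771570 …(+4); best=352620 via (C,hash)
  {ABCDE}: card=135000000; try (C,hash)→695460, (B,hash)→1820460, (D,hash)→4533960, (C,merge)→14192260, (B,merge)→39619410, (A,hash)→67853340 …(+7); best=695460 via (C,hash)

695460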